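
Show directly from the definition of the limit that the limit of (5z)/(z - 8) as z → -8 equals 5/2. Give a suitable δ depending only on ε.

Let ε > 0. We want δ > 0 with 0 < |z + 8| < δ ⇒ |(5z)/(z - 8) − (5/2)| < ε.
Combining over a common denominator, (5z)/(z - 8) − (5/2) = [(5z)·(-16) − (-40)·(z - 8)] / [(-16)·(z - 8)] = -40(z + 8) / ((-16)(z - 8)).
So |(5z)/(z - 8) − (5/2)| = 40|z + 8| / (16·|z − 8|).
Require δ ≤ 8, so |z − 8| ≥ |-16| − |z + 8| > 16 − 8 = 8.
Hence |(5z)/(z - 8) − (5/2)| < 40|z + 8|/(16·8) = (5/16)|z + 8|, which is < ε once |z + 8| < (16/5)ε.
Take δ = min(8, (16/5)ε). Then 0 < |z + 8| < δ forces both bounds, so |(5z)/(z - 8) − (5/2)| < ε.

δ = min(8, (16/5)ε)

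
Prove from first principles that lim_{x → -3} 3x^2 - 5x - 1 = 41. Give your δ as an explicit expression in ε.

δ = min(1, ε/26)

Fix ε > 0. We want δ > 0 such that 0 < |x + 3| < δ implies |(3x^2 - 5x - 1) − 41| < ε.
(3x^2 - 5x - 1) − 41 = 3x^2 - 5x - 42 = (x + 3)(3x - 14).
So |(3x^2 - 5x - 1) − 41| = |x + 3|·|3x - 14|.
Require δ ≤ 1. Then |x + 3| < 1 gives |x| < 4, and by the triangle inequality |3x - 14| ≤ 3·4 + 14 = 26.
Hence |(3x^2 - 5x - 1) − 41| ≤ 26|x + 3| < ε provided |x + 3| < ε/26.
Take δ = min(1, ε/26). Then 0 < |x + 3| < δ gives both |x + 3| < 1 and |x + 3| < ε/26, so |(3x^2 - 5x - 1) − 41| < ε.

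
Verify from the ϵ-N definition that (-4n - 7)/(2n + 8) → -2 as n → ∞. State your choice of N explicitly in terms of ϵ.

N = (9/2)/ϵ

Let ϵ > 0 be given. For n ≥ 1, |(-4n - 7)/(2n + 8) + 2| = |18|/(2(2n + 8)) = 18/(2(2n + 8)).
Since 2n + 8 ≥ 2n for n ≥ 1, this is ≤ 18/(2·2n) = (9/2)/n.
So |(-4n - 7)/(2n + 8) + 2| < ϵ whenever n > (9/2)/ϵ.
Take N = (9/2)/ϵ. If n > N then |(-4n - 7)/(2n + 8) + 2| ≤ (9/2)/n < ϵ.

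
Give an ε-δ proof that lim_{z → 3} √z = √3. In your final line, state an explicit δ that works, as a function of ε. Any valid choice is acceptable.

δ = min(3, √3·ε)

Fix ε > 0. We want δ > 0 such that 0 < |z − 3| < δ implies |√z − √3| < ε.
Multiplying by the conjugate, |√z − √3| = |z − 3|/(√z + √3).
Restrict δ ≤ 3 so that |z − 3| < 3 forces z > 0, and then √z + √3 > √3.
Hence |√z − √3| < |z − 3|/√3, which is < ε once |z − 3| < √3·ε.
Take δ = min(3, √3·ε). If 0 < |z − 3| < δ then z > 0 and |√z − √3| < |z − 3|/√3 < ε.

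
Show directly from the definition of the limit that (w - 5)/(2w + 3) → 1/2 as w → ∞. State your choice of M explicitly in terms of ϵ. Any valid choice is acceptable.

Suppose ϵ > 0. We seek M > 0 such that w > M implies |(w - 5)/(2w + 3) − (1/2)| < ϵ.
(w - 5)/(2w + 3) − (1/2) = (2(w - 5) − (2w + 3)) / (2(2w + 3)) = -13/(2(2w + 3)).
For w > 0 we have 2w + 3 > 2w, so |(w - 5)/(2w + 3) − (1/2)| = 13/(2(2w + 3)) < 13/(2·2w) = (13/4)/w.
Thus |(w - 5)/(2w + 3) − (1/2)| < ϵ whenever w > (13/4)/ϵ.
Take M = (13/4)/ϵ. If w > M then |(w - 5)/(2w + 3) − (1/2)| < (13/4)/w < ϵ.

M = (13/4)/ϵ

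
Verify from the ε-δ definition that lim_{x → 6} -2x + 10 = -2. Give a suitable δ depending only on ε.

δ = ε/2

Suppose ε > 0. We need δ > 0 so that 0 < |x − 6| < δ implies |(-2x + 10) + 2| < ε.
|(-2x + 10) + 2| = |-2x + 12| = 2|x − 6|.
Thus it suffices that |x − 6| < ε/2.
Choosing δ = ε/2 gives |(-2x + 10) + 2| = 2|x − 6| < ε whenever |x − 6| < δ.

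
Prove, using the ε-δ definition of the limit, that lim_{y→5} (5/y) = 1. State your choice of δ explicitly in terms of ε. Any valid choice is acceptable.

δ = min(5/2, (5/2)ε)

Suppose ε > 0. We seek δ > 0 such that 0 < |y − 5| < δ implies |5/y − 1| < ε.
|5/y − 1| = 5·|5 − y|/(5·|y|) = 5|y − 5|/(5|y|).
Restrict δ ≤ 5/2. Then |y − 5| < 5/2 gives |y| > 5/2, so 5|y| > 25/2.
Then |5/y − 1| < 5|y − 5|/(25/2), which is < ε when |y − 5| < (5/2)ε.
Take δ = min(5/2, (5/2)ε). Then 0 < |y − 5| < δ gives both |y − 5| < 5/2 and |y − 5| < (5/2)ε, so |5/y − 1| < ε.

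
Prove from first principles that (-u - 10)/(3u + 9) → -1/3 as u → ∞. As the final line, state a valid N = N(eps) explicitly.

Suppose eps > 0. We seek N > 0 such that u > N implies |(-u - 10)/(3u + 9) + 1/3| < eps.
(-u - 10)/(3u + 9) + 1/3 = (3(-u - 10) − (-1)(3u + 9)) / (3(3u + 9)) = -21/(3(3u + 9)).
For u > 0 we have 3u + 9 > 3u, so |(-u - 10)/(3u + 9) + 1/3| = 21/(3(3u + 9)) < 21/(3·3u) = (7/3)/u.
Thus |(-u - 10)/(3u + 9) + 1/3| < eps whenever u > (7/3)/eps.
Take N = (7/3)/eps. If u > N then |(-u - 10)/(3u + 9) + 1/3| < (7/3)/u < eps.

N = (7/3)/eps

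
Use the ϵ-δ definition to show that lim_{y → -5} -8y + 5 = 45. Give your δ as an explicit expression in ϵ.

Let ϵ > 0. We need δ > 0 so that 0 < |y + 5| < δ implies |(-8y + 5) − 45| < ϵ.
|(-8y + 5) − 45| = |-8y - 40| = 8|y + 5|.
So 8|y + 5| < ϵ exactly when |y + 5| < ϵ/8.
Choosing δ = ϵ/8 gives |(-8y + 5) − 45| = 8|y + 5| < ϵ whenever |y + 5| < δ.

δ = ϵ/8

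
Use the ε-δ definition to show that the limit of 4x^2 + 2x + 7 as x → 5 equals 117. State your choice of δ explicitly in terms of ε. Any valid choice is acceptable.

Suppose ε > 0. We want δ > 0 such that 0 < |x − 5| < δ implies |(4x^2 + 2x + 7) − 117| < ε.
(4x^2 + 2x + 7) − 117 = 4x^2 + 2x - 110 = (x − 5)(4x + 22).
So |(4x^2 + 2x + 7) − 117| = |x − 5|·|4x + 22|.
Assume first that |x − 5| < 1, so |x| < 6. Then |4x + 22| ≤ 4·6 + 22 = 46.
Hence |(4x^2 + 2x + 7) − 117| ≤ 46|x − 5| < ε provided |x − 5| < ε/46.
Choosing δ = min(1, ε/46) ensures both conditions, hence |(4x^2 + 2x + 7) − 117| < ε.

δ = min(1, ε/46)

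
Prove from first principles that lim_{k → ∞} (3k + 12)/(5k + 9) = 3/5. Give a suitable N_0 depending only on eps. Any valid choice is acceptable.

N_0 = (33/25)/eps

Fix eps > 0. For k ≥ 1, |(3k + 12)/(5k + 9) − (3/5)| = |33|/(5(5k + 9)) = 33/(5(5k + 9)).
Since 5k + 9 ≥ 5k for k ≥ 1, this is ≤ 33/(5·5k) = (33/25)/k.
So |(3k + 12)/(5k + 9) − (3/5)| < eps whenever k > (33/25)/eps.
Take N_0 = (33/25)/eps. If k > N_0 then |(3k + 12)/(5k + 9) − (3/5)| ≤ (33/25)/k < eps.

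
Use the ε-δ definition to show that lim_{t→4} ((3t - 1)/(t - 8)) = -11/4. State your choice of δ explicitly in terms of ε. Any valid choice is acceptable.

Let ε > 0. We want δ > 0 with 0 < |t − 4| < δ ⇒ |(3t - 1)/(t - 8) + 11/4| < ε.
Combining over a common denominator, (3t - 1)/(t - 8) + 11/4 = [(3t - 1)·(-4) − 11·(t - 8)] / [(-4)·(t - 8)] = -23(t − 4) / ((-4)(t - 8)).
So |(3t - 1)/(t - 8) + 11/4| = 23|t − 4| / (4·|t − 8|).
Restrict δ ≤ 2. Then |t − 4| < 2 gives |t − 8| = |(t − 4) + (-4)| ≥ 4 − 2 = 2.
Hence |(3t - 1)/(t - 8) + 11/4| < 23|t − 4|/(4·2) = (23/8)|t − 4|, which is < ε once |t − 4| < (8/23)ε.
Take δ = min(2, (8/23)ε). Then 0 < |t − 4| < δ forces both bounds, so |(3t - 1)/(t - 8) + 11/4| < ε.

δ = min(2, (8/23)ε)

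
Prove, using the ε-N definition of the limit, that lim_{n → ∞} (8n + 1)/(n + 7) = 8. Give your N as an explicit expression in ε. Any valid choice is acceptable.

Fix ε > 0. For n ≥ 1, |(8n + 1)/(n + 7) − 8| = |-55|/((n + 7)) = 55/((n + 7)).
Since n + 7 ≥ n for n ≥ 1, this is ≤ 55/(n) = 55/n.
So |(8n + 1)/(n + 7) − 8| < ε whenever n > 55/ε.
Take N = 55/ε. If n > N then |(8n + 1)/(n + 7) − 8| ≤ 55/n < ε.

N = 55/ε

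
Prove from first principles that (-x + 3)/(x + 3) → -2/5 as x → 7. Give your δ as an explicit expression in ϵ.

Let ϵ > 0 be given. We want δ > 0 with 0 < |x − 7| < δ ⇒ |(-x + 3)/(x + 3) + 2/5| < ϵ.
Combining over a common denominator, (-x + 3)/(x + 3) + 2/5 = [(-x + 3)·10 − (-4)·(x + 3)] / [10·(x + 3)] = -6(x − 7) / (10(x + 3)).
So |(-x + 3)/(x + 3) + 2/5| = 6|x − 7| / (10·|x + 3|).
Restrict δ ≤ 5. Then |x − 7| < 5 gives |x + 3| = |(x − 7) + 10| ≥ 10 − 5 = 5.
Hence |(-x + 3)/(x + 3) + 2/5| < 6|x − 7|/(10·5) = (3/25)|x − 7|, which is < ϵ once |x − 7| < (25/3)ϵ.
Take δ = min(5, (25/3)ϵ). Then 0 < |x − 7| < δ forces both bounds, so |(-x + 3)/(x + 3) + 2/5| < ϵ.

δ = min(5, (25/3)ϵ)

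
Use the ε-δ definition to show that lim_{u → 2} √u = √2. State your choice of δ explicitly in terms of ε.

Suppose ε > 0. We want δ > 0 such that 0 < |u − 2| < δ implies |√u − √2| < ε.
Rationalise: √u − √2 = (u − 2)/(√u + √2), so |√u − √2| = |u − 2|/(√u + √2).
Restrict δ ≤ 2 so that |u − 2| < 2 forces u > 0, and then √u + √2 > √2.
Hence |√u − √2| < |u − 2|/√2, which is < ε once |u − 2| < √2·ε.
Take δ = min(2, √2·ε). If 0 < |u − 2| < δ then u > 0 and |√u − √2| < |u − 2|/√2 < ε.

δ = min(2, √2·ε)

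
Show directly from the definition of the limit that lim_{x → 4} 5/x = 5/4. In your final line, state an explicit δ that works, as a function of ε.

Let ε > 0. We seek δ > 0 such that 0 < |x − 4| < δ implies |5/x − (5/4)| < ε.
|5/x − (5/4)| = 5·|4 − x|/(4·|x|) = 5|x − 4|/(4|x|).
Require δ ≤ 2 so that |x| > 4 − 2 = 2, hence 4|x| > 8.
Then |5/x − (5/4)| < 5|x − 4|/8, which is < ε when |x − 4| < (8/5)ε.
Take δ = min(2, (8/5)ε). Then 0 < |x − 4| < δ gives both |x − 4| < 2 and |x − 4| < (8/5)ε, so |5/x − (5/4)| < ε.

δ = min(2, (8/5)ε)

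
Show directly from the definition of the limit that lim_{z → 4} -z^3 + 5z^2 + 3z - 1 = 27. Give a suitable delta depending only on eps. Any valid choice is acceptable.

Suppose eps > 0. We want delta > 0 such that 0 < |z − 4| < delta implies |(-z^3 + 5z^2 + 3z - 1) − 27| < eps.
(-z^3 + 5z^2 + 3z - 1) − 27 = -z^3 + 5z^2 + 3z - 28 = (z − 4)(-z^2 + z + 7).
So |(-z^3 + 5z^2 + 3z - 1) − 27| = |z − 4|·|-z^2 + z + 7|.
Assume first that |z − 4| < 1, so |z| < 5. Then |-z^2 + z + 7| ≤ 5^2 + 5 + 7 = 37.
Hence |(-z^3 + 5z^2 + 3z - 1) − 27| ≤ 37|z − 4| < eps provided |z − 4| < eps/37.
Take delta = min(1, eps/37). Then 0 < |z − 4| < delta gives both |z − 4| < 1 and |z − 4| < eps/37, so |(-z^3 + 5z^2 + 3z - 1) − 27| < eps.

delta = min(1, eps/37)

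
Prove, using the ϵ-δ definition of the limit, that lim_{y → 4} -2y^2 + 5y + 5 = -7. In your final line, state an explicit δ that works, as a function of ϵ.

Fix ϵ > 0. We want δ > 0 such that 0 < |y − 4| < δ implies |(-2y^2 + 5y + 5) + 7| < ϵ.
(-2y^2 + 5y + 5) + 7 = -2y^2 + 5y + 12 = (y − 4)(-2y - 3).
So |(-2y^2 + 5y + 5) + 7| = |y − 4|·|-2y - 3|.
Require δ ≤ 2. Then |y − 4| < 2 gives |y| < 6, and by the triangle inequality |-2y - 3| ≤ 2·6 + 3 = 15.
Hence |(-2y^2 + 5y + 5) + 7| ≤ 15|y − 4| < ϵ provided |y − 4| < ϵ/15.
Choosing δ = min(2, ϵ/15) ensures both conditions, hence |(-2y^2 + 5y + 5) + 7| < ϵ.

δ = min(2, ϵ/15)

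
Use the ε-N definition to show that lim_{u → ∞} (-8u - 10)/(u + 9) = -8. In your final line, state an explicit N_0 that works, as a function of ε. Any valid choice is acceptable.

N_0 = 62/ε

Let ε > 0. We seek N_0 > 0 such that u > N_0 implies |(-8u - 10)/(u + 9) + 8| < ε.
(-8u - 10)/(u + 9) + 8 = ((-8u - 10) − (-8)(u + 9)) / ((u + 9)) = 62/((u + 9)).
For u > 0 we have u + 9 > u, so |(-8u - 10)/(u + 9) + 8| = 62/((u + 9)) < 62/(u) = 62/u.
Thus |(-8u - 10)/(u + 9) + 8| < ε whenever u > 62/ε.
Take N_0 = 62/ε. If u > N_0 then |(-8u - 10)/(u + 9) + 8| < 62/u < ε.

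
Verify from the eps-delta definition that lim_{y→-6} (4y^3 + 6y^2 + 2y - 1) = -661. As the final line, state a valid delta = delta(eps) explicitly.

delta = min(1, eps/432)

Suppose eps > 0. We want delta > 0 such that 0 < |y + 6| < delta implies |(4y^3 + 6y^2 + 2y - 1) + 661| < eps.
(4y^3 + 6y^2 + 2y - 1) + 661 = 4y^3 + 6y^2 + 2y + 660 = (y + 6)(4y^2 - 18y + 110).
So |(4y^3 + 6y^2 + 2y - 1) + 661| = |y + 6|·|4y^2 - 18y + 110|.
Require delta ≤ 1. Then |y + 6| < 1 gives |y| < 7, and by the triangle inequality |4y^2 - 18y + 110| ≤ 4·7^2 + 18·7 + 110 = 432.
Hence |(4y^3 + 6y^2 + 2y - 1) + 661| ≤ 432|y + 6| < eps provided |y + 6| < eps/432.
Take delta = min(1, eps/432). Then 0 < |y + 6| < delta gives both |y + 6| < 1 and |y + 6| < eps/432, so |(4y^3 + 6y^2 + 2y - 1) + 661| < eps.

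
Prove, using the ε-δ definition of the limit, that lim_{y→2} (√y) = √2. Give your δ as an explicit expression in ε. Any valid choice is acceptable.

δ = min(2, √2·ε)

Let ε > 0. We want δ > 0 such that 0 < |y − 2| < δ implies |√y − √2| < ε.
Multiplying by the conjugate, |√y − √2| = |y − 2|/(√y + √2).
Restrict δ ≤ 2 so that |y − 2| < 2 forces y > 0, and then √y + √2 > √2.
Hence |√y − √2| < |y − 2|/√2, which is < ε once |y − 2| < √2·ε.
Take δ = min(2, √2·ε). If 0 < |y − 2| < δ then y > 0 and |√y − √2| < |y − 2|/√2 < ε.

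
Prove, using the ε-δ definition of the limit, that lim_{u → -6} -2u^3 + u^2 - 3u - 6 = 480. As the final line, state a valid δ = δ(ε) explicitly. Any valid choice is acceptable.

δ = min(1, ε/270)

Fix ε > 0. We want δ > 0 such that 0 < |u + 6| < δ implies |(-2u^3 + u^2 - 3u - 6) − 480| < ε.
(-2u^3 + u^2 - 3u - 6) − 480 = -2u^3 + u^2 - 3u - 486 = (u + 6)(-2u^2 + 13u - 81).
So |(-2u^3 + u^2 - 3u - 6) − 480| = |u + 6|·|-2u^2 + 13u - 81|.
Require δ ≤ 1. Then |u + 6| < 1 gives |u| < 7, and by the triangle inequality |-2u^2 + 13u - 81| ≤ 2·7^2 + 13·7 + 81 = 270.
Hence |(-2u^3 + u^2 - 3u - 6) − 480| ≤ 270|u + 6| < ε provided |u + 6| < ε/270.
Take δ = min(1, ε/270). Then 0 < |u + 6| < δ gives both |u + 6| < 1 and |u + 6| < ε/270, so |(-2u^3 + u^2 - 3u - 6) − 480| < ε.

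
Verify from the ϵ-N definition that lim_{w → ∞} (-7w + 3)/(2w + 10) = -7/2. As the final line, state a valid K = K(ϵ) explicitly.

K = 19/ϵ

Suppose ϵ > 0. We seek K > 0 such that w > K implies |(-7w + 3)/(2w + 10) + 7/2| < ϵ.
(-7w + 3)/(2w + 10) + 7/2 = (2(-7w + 3) − (-7)(2w + 10)) / (2(2w + 10)) = 76/(2(2w + 10)).
For w > 0 we have 2w + 10 > 2w, so |(-7w + 3)/(2w + 10) + 7/2| = 76/(2(2w + 10)) < 76/(2·2w) = 19/w.
Thus |(-7w + 3)/(2w + 10) + 7/2| < ϵ whenever w > 19/ϵ.
Take K = 19/ϵ. If w > K then |(-7w + 3)/(2w + 10) + 7/2| < 19/w < ϵ.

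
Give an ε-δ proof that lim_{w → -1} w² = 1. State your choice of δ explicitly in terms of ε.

δ = min(1, ε/3)

Let ε > 0. We seek δ > 0 with 0 < |w + 1| < δ ⇒ |w² − 1| < ε.
Factor: w² − 1 = (w + 1)(w - 1), so |w² − 1| = |w + 1|·|w - 1|.
Impose δ ≤ 1 so that |w| < 2; then |w - 1| ≤ 3.
Hence |w² − 1| ≤ 3|w + 1|, which is < ε once |w + 1| < ε/3.
Take δ = min(1, ε/3). If 0 < |w + 1| < δ then both bounds hold and |w² − 1| ≤ 3|w + 1| < 3·(ε/3) = ε.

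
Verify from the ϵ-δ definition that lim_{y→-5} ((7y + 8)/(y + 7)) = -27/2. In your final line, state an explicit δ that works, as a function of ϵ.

δ = min(1, (2/41)ϵ)

Fix ϵ > 0. We want δ > 0 with 0 < |y + 5| < δ ⇒ |(7y + 8)/(y + 7) + 27/2| < ϵ.
Combining over a common denominator, (7y + 8)/(y + 7) + 27/2 = [(7y + 8)·2 − (-27)·(y + 7)] / [2·(y + 7)] = 41(y + 5) / (2(y + 7)).
So |(7y + 8)/(y + 7) + 27/2| = 41|y + 5| / (2·|y + 7|).
Require δ ≤ 1, so |y + 7| ≥ |2| − |y + 5| > 2 − 1 = 1.
Hence |(7y + 8)/(y + 7) + 27/2| < 41|y + 5|/(2·1) = (41/2)|y + 5|, which is < ϵ once |y + 5| < (2/41)ϵ.
Take δ = min(1, (2/41)ϵ). Then 0 < |y + 5| < δ forces both bounds, so |(7y + 8)/(y + 7) + 27/2| < ϵ.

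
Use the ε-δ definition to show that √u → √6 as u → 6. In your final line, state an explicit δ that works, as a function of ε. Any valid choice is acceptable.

δ = min(6, √6·ε)

Suppose ε > 0. We want δ > 0 such that 0 < |u − 6| < δ implies |√u − √6| < ε.
Rationalise: √u − √6 = (u − 6)/(√u + √6), so |√u − √6| = |u − 6|/(√u + √6).
Restrict δ ≤ 6 so that |u − 6| < 6 forces u > 0, and then √u + √6 > √6.
Hence |√u − √6| < |u − 6|/√6, which is < ε once |u − 6| < √6·ε.
Take δ = min(6, √6·ε). If 0 < |u − 6| < δ then u > 0 and |√u − √6| < |u − 6|/√6 < ε.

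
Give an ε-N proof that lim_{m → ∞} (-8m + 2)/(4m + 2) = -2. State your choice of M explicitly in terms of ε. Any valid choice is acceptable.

Let ε > 0 be given. For m ≥ 1, |(-8m + 2)/(4m + 2) + 2| = |24|/(4(4m + 2)) = 24/(4(4m + 2)).
Since 4m + 2 ≥ 4m for m ≥ 1, this is ≤ 24/(4·4m) = (3/2)/m.
So |(-8m + 2)/(4m + 2) + 2| < ε whenever m > (3/2)/ε.
Take M = (3/2)/ε. If m > M then |(-8m + 2)/(4m + 2) + 2| ≤ (3/2)/m < ε.

M = (3/2)/ε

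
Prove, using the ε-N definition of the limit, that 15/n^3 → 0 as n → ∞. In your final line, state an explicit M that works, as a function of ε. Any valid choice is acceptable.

Suppose ε > 0. For n ≥ 1, |15/n^3 − 0| = 15/n^3.
15/n^3 < ε ⇔ n^3 > 15/ε ⇔ n > (15/ε)^{1/3}.
Take M = (15/ε)^{1/3}. Then n > M implies 15/n^3 < ε.

M = (15/ε)^{1/3}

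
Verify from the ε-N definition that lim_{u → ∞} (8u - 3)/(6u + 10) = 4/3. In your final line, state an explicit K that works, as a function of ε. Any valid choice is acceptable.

Let ε > 0. We seek K > 0 such that u > K implies |(8u - 3)/(6u + 10) − (4/3)| < ε.
(8u - 3)/(6u + 10) − (4/3) = (6(8u - 3) − 8(6u + 10)) / (6(6u + 10)) = -98/(6(6u + 10)).
For u > 0 we have 6u + 10 > 6u, so |(8u - 3)/(6u + 10) − (4/3)| = 98/(6(6u + 10)) < 98/(6·6u) = (49/18)/u.
Thus |(8u - 3)/(6u + 10) − (4/3)| < ε whenever u > (49/18)/ε.
Take K = (49/18)/ε. If u > K then |(8u - 3)/(6u + 10) − (4/3)| < (49/18)/u < ε.

K = (49/18)/ε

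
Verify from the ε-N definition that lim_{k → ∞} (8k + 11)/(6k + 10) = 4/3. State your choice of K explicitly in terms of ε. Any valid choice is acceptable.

K = (7/18)/ε

Let ε > 0 be given. For k ≥ 1, |(8k + 11)/(6k + 10) − (4/3)| = |-14|/(6(6k + 10)) = 14/(6(6k + 10)).
Since 6k + 10 ≥ 6k for k ≥ 1, this is ≤ 14/(6·6k) = (7/18)/k.
So |(8k + 11)/(6k + 10) − (4/3)| < ε whenever k > (7/18)/ε.
Take K = (7/18)/ε. If k > K then |(8k + 11)/(6k + 10) − (4/3)| ≤ (7/18)/k < ε.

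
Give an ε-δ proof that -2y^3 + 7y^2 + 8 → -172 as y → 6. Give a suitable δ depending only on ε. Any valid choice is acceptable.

δ = min(2, ε/198)

Let ε > 0. We want δ > 0 such that 0 < |y − 6| < δ implies |(-2y^3 + 7y^2 + 8) + 172| < ε.
(-2y^3 + 7y^2 + 8) + 172 = -2y^3 + 7y^2 + 180 = (y − 6)(-2y^2 - 5y - 30).
So |(-2y^3 + 7y^2 + 8) + 172| = |y − 6|·|-2y^2 - 5y - 30|.
Assume first that |y − 6| < 2, so |y| < 8. Then |-2y^2 - 5y - 30| ≤ 2·8^2 + 5·8 + 30 = 198.
Hence |(-2y^3 + 7y^2 + 8) + 172| ≤ 198|y − 6| < ε provided |y − 6| < ε/198.
Take δ = min(2, ε/198). Then 0 < |y − 6| < δ gives both |y − 6| < 2 and |y − 6| < ε/198, so |(-2y^3 + 7y^2 + 8) + 172| < ε.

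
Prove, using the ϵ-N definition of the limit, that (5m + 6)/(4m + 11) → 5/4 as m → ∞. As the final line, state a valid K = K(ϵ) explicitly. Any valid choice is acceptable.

Let ϵ > 0. For m ≥ 1, |(5m + 6)/(4m + 11) − (5/4)| = |-31|/(4(4m + 11)) = 31/(4(4m + 11)).
Since 4m + 11 ≥ 4m for m ≥ 1, this is ≤ 31/(4·4m) = (31/16)/m.
So |(5m + 6)/(4m + 11) − (5/4)| < ϵ whenever m > (31/16)/ϵ.
Take K = (31/16)/ϵ. If m > K then |(5m + 6)/(4m + 11) − (5/4)| ≤ (31/16)/m < ϵ.

K = (31/16)/ϵ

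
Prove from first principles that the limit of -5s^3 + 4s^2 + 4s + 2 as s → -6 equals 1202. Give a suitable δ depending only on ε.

Fix ε > 0. We want δ > 0 such that 0 < |s + 6| < δ implies |(-5s^3 + 4s^2 + 4s + 2) − 1202| < ε.
(-5s^3 + 4s^2 + 4s + 2) − 1202 = -5s^3 + 4s^2 + 4s - 1200 = (s + 6)(-5s^2 + 34s - 200).
So |(-5s^3 + 4s^2 + 4s + 2) − 1202| = |s + 6|·|-5s^2 + 34s - 200|.
Assume first that |s + 6| < 1, so |s| < 7. Then |-5s^2 + 34s - 200| ≤ 5·7^2 + 34·7 + 200 = 683.
Hence |(-5s^3 + 4s^2 + 4s + 2) − 1202| ≤ 683|s + 6| < ε provided |s + 6| < ε/683.
Take δ = min(1, ε/683). Then 0 < |s + 6| < δ gives both |s + 6| < 1 and |s + 6| < ε/683, so |(-5s^3 + 4s^2 + 4s + 2) − 1202| < ε.

δ = min(1, ε/683)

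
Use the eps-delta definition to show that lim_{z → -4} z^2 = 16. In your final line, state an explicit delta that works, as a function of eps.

Fix eps > 0. We seek delta > 0 with 0 < |z + 4| < delta ⇒ |z^2 − 16| < eps.
Factor: z^2 − 16 = (z + 4)(z - 4), so |z^2 − 16| = |z + 4|·|z - 4|.
Restrict delta ≤ 1. Then |z + 4| < 1 gives |z| < 5, so by the triangle inequality |z - 4| ≤ 5 + 4 = 9.
Hence |z^2 − 16| ≤ 9|z + 4|, which is < eps once |z + 4| < eps/9.
Take delta = min(1, eps/9). If 0 < |z + 4| < delta then both bounds hold and |z^2 − 16| ≤ 9|z + 4| < 9·(eps/9) = eps.

delta = min(1, eps/9)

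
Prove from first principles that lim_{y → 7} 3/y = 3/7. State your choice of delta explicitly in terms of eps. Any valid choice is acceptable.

Let eps > 0 be given. We seek delta > 0 such that 0 < |y − 7| < delta implies |3/y − (3/7)| < eps.
|3/y − (3/7)| = 3·|7 − y|/(7·|y|) = 3|y − 7|/(7|y|).
Restrict delta ≤ 7/2. Then |y − 7| < 7/2 gives |y| > 7/2, so 7|y| > 49/2.
Then |3/y − (3/7)| < 3|y − 7|/(49/2), which is < eps when |y − 7| < (49/6)eps.
Take delta = min(7/2, (49/6)eps). Then 0 < |y − 7| < delta gives both |y − 7| < 7/2 and |y − 7| < (49/6)eps, so |3/y − (3/7)| < eps.

delta = min(7/2, (49/6)eps)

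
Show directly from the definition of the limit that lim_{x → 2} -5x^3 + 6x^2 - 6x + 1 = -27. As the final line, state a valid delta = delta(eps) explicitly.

Fix eps > 0. We want delta > 0 such that 0 < |x − 2| < delta implies |(-5x^3 + 6x^2 - 6x + 1) + 27| < eps.
(-5x^3 + 6x^2 - 6x + 1) + 27 = -5x^3 + 6x^2 - 6x + 28 = (x − 2)(-5x^2 - 4x - 14).
So |(-5x^3 + 6x^2 - 6x + 1) + 27| = |x − 2|·|-5x^2 - 4x - 14|.
Assume first that |x − 2| < 1, so |x| < 3. Then |-5x^2 - 4x - 14| ≤ 5·3^2 + 4·3 + 14 = 71.
Hence |(-5x^3 + 6x^2 - 6x + 1) + 27| ≤ 71|x − 2| < eps provided |x − 2| < eps/71.
Choosing delta = min(1, eps/71) ensures both conditions, hence |(-5x^3 + 6x^2 - 6x + 1) + 27| < eps.

delta = min(1, eps/71)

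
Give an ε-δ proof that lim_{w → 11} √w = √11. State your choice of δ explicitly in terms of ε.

δ = min(11, √11·ε)

Let ε > 0. We want δ > 0 such that 0 < |w − 11| < δ implies |√w − √11| < ε.
Rationalise: √w − √11 = (w − 11)/(√w + √11), so |√w − √11| = |w − 11|/(√w + √11).
Restrict δ ≤ 11 so that |w − 11| < 11 forces w > 0, and then √w + √11 > √11.
Hence |√w − √11| < |w − 11|/√11, which is < ε once |w − 11| < √11·ε.
Take δ = min(11, √11·ε). If 0 < |w − 11| < δ then w > 0 and |√w − √11| < |w − 11|/√11 < ε.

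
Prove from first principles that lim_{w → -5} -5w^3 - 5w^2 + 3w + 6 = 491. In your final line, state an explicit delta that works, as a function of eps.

delta = min(1, eps/397)

Fix eps > 0. We want delta > 0 such that 0 < |w + 5| < delta implies |(-5w^3 - 5w^2 + 3w + 6) − 491| < eps.
(-5w^3 - 5w^2 + 3w + 6) − 491 = -5w^3 - 5w^2 + 3w - 485 = (w + 5)(-5w^2 + 20w - 97).
So |(-5w^3 - 5w^2 + 3w + 6) − 491| = |w + 5|·|-5w^2 + 20w - 97|.
Require delta ≤ 1. Then |w + 5| < 1 gives |w| < 6, and by the triangle inequality |-5w^2 + 20w - 97| ≤ 5·6^2 + 20·6 + 97 = 397.
Hence |(-5w^3 - 5w^2 + 3w + 6) − 491| ≤ 397|w + 5| < eps provided |w + 5| < eps/397.
Choosing delta = min(1, eps/397) ensures both conditions, hence |(-5w^3 - 5w^2 + 3w + 6) − 491| < eps.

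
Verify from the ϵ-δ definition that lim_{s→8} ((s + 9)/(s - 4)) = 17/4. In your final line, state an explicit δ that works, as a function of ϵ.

Fix ϵ > 0. We want δ > 0 with 0 < |s − 8| < δ ⇒ |(s + 9)/(s - 4) − (17/4)| < ϵ.
Combining over a common denominator, (s + 9)/(s - 4) − (17/4) = [(s + 9)·4 − 17·(s - 4)] / [4·(s - 4)] = -13(s − 8) / (4(s - 4)).
So |(s + 9)/(s - 4) − (17/4)| = 13|s − 8| / (4·|s − 4|).
Restrict δ ≤ 2. Then |s − 8| < 2 gives |s − 4| = |(s − 8) + 4| ≥ 4 − 2 = 2.
Hence |(s + 9)/(s - 4) − (17/4)| < 13|s − 8|/(4·2) = (13/8)|s − 8|, which is < ϵ once |s − 8| < (8/13)ϵ.
Take δ = min(2, (8/13)ϵ). Then 0 < |s − 8| < δ forces both bounds, so |(s + 9)/(s - 4) − (17/4)| < ϵ.

δ = min(2, (8/13)ϵ)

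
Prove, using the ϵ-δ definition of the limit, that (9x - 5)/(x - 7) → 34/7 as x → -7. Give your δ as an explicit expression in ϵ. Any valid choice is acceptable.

δ = min(7, (49/29)ϵ)

Suppose ϵ > 0. We want δ > 0 with 0 < |x + 7| < δ ⇒ |(9x - 5)/(x - 7) − (34/7)| < ϵ.
Combining over a common denominator, (9x - 5)/(x - 7) − (34/7) = [(9x - 5)·(-14) − (-68)·(x - 7)] / [(-14)·(x - 7)] = -58(x + 7) / ((-14)(x - 7)).
So |(9x - 5)/(x - 7) − (34/7)| = 58|x + 7| / (14·|x − 7|).
Require δ ≤ 7, so |x − 7| ≥ |-14| − |x + 7| > 14 − 7 = 7.
Hence |(9x - 5)/(x - 7) − (34/7)| < 58|x + 7|/(14·7) = (29/49)|x + 7|, which is < ϵ once |x + 7| < (49/29)ϵ.
Take δ = min(7, (49/29)ϵ). Then 0 < |x + 7| < δ forces both bounds, so |(9x - 5)/(x - 7) − (34/7)| < ϵ.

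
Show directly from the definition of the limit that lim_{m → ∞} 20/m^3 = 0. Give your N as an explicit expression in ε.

N = (20/ε)^{1/3}

Let ε > 0 be given. For m ≥ 1, |20/m^3 − 0| = 20/m^3.
20/m^3 < ε ⇔ m^3 > 20/ε ⇔ m > (20/ε)^{1/3}.
Take N = (20/ε)^{1/3}. Then m > N implies 20/m^3 < ε.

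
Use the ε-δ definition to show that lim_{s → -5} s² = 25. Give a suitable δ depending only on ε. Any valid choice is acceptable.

Let ε > 0. We seek δ > 0 with 0 < |s + 5| < δ ⇒ |s² − 25| < ε.
Factor: s² − 25 = (s + 5)(s - 5), so |s² − 25| = |s + 5|·|s - 5|.
Impose δ ≤ 2 so that |s| < 7; then |s - 5| ≤ 12.
Hence |s² − 25| ≤ 12|s + 5|, which is < ε once |s + 5| < ε/12.
Take δ = min(2, ε/12). If 0 < |s + 5| < δ then both bounds hold and |s² − 25| ≤ 12|s + 5| < 12·(ε/12) = ε.

δ = min(2, ε/12)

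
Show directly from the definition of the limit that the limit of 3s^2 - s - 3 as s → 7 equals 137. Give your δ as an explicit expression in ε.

δ = min(1, ε/44)

Let ε > 0. We want δ > 0 such that 0 < |s − 7| < δ implies |(3s^2 - s - 3) − 137| < ε.
(3s^2 - s - 3) − 137 = 3s^2 - s - 140 = (s − 7)(3s + 20).
So |(3s^2 - s - 3) − 137| = |s − 7|·|3s + 20|.
Assume first that |s − 7| < 1, so |s| < 8. Then |3s + 20| ≤ 3·8 + 20 = 44.
Hence |(3s^2 - s - 3) − 137| ≤ 44|s − 7| < ε provided |s − 7| < ε/44.
Take δ = min(1, ε/44). Then 0 < |s − 7| < δ gives both |s − 7| < 1 and |s − 7| < ε/44, so |(3s^2 - s - 3) − 137| < ε.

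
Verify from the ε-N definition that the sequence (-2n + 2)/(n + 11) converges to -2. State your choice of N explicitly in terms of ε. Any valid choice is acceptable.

N = 24/ε

Let ε > 0 be given. For n ≥ 1, |(-2n + 2)/(n + 11) + 2| = |24|/((n + 11)) = 24/((n + 11)).
Since n + 11 ≥ n for n ≥ 1, this is ≤ 24/(n) = 24/n.
So |(-2n + 2)/(n + 11) + 2| < ε whenever n > 24/ε.
Take N = 24/ε. If n > N then |(-2n + 2)/(n + 11) + 2| ≤ 24/n < ε.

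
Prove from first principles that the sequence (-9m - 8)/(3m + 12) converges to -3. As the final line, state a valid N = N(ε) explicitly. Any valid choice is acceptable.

N = (28/3)/ε

Fix ε > 0. For m ≥ 1, |(-9m - 8)/(3m + 12) + 3| = |84|/(3(3m + 12)) = 84/(3(3m + 12)).
Since 3m + 12 ≥ 3m for m ≥ 1, this is ≤ 84/(3·3m) = (28/3)/m.
So |(-9m - 8)/(3m + 12) + 3| < ε whenever m > (28/3)/ε.
Take N = (28/3)/ε. If m > N then |(-9m - 8)/(3m + 12) + 3| ≤ (28/3)/m < ε.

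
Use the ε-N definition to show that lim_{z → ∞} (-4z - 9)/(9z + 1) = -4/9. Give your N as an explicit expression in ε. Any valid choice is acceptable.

N = (77/81)/ε

Let ε > 0. We seek N > 0 such that z > N implies |(-4z - 9)/(9z + 1) + 4/9| < ε.
(-4z - 9)/(9z + 1) + 4/9 = (9(-4z - 9) − (-4)(9z + 1)) / (9(9z + 1)) = -77/(9(9z + 1)).
For z > 0 we have 9z + 1 > 9z, so |(-4z - 9)/(9z + 1) + 4/9| = 77/(9(9z + 1)) < 77/(9·9z) = (77/81)/z.
Thus |(-4z - 9)/(9z + 1) + 4/9| < ε whenever z > (77/81)/ε.
Take N = (77/81)/ε. If z > N then |(-4z - 9)/(9z + 1) + 4/9| < (77/81)/z < ε.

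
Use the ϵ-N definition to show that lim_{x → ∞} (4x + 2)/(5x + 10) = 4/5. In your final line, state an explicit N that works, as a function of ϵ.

N = (6/5)/ϵ

Let ϵ > 0 be given. We seek N > 0 such that x > N implies |(4x + 2)/(5x + 10) − (4/5)| < ϵ.
(4x + 2)/(5x + 10) − (4/5) = (5(4x + 2) − 4(5x + 10)) / (5(5x + 10)) = -30/(5(5x + 10)).
For x > 0 we have 5x + 10 > 5x, so |(4x + 2)/(5x + 10) − (4/5)| = 30/(5(5x + 10)) < 30/(5·5x) = (6/5)/x.
Thus |(4x + 2)/(5x + 10) − (4/5)| < ϵ whenever x > (6/5)/ϵ.
Take N = (6/5)/ϵ. If x > N then |(4x + 2)/(5x + 10) − (4/5)| < (6/5)/x < ϵ.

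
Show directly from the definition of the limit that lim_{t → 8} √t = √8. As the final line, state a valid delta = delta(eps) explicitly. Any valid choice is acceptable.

Let eps > 0 be given. We want delta > 0 such that 0 < |t − 8| < delta implies |√t − √8| < eps.
Multiplying by the conjugate, |√t − √8| = |t − 8|/(√t + √8).
Restrict delta ≤ 8 so that |t − 8| < 8 forces t > 0, and then √t + √8 > √8.
Hence |√t − √8| < |t − 8|/√8, which is < eps once |t − 8| < √8·eps.
Take delta = min(8, √8·eps). If 0 < |t − 8| < delta then t > 0 and |√t − √8| < |t − 8|/√8 < eps.

delta = min(8, √8·eps)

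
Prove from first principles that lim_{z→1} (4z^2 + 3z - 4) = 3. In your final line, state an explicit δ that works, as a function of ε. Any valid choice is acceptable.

Let ε > 0. We want δ > 0 such that 0 < |z − 1| < δ implies |(4z^2 + 3z - 4) − 3| < ε.
(4z^2 + 3z - 4) − 3 = 4z^2 + 3z - 7 = (z − 1)(4z + 7).
So |(4z^2 + 3z - 4) − 3| = |z − 1|·|4z + 7|.
Require δ ≤ 1. Then |z − 1| < 1 gives |z| < 2, and by the triangle inequality |4z + 7| ≤ 4·2 + 7 = 15.
Hence |(4z^2 + 3z - 4) − 3| ≤ 15|z − 1| < ε provided |z − 1| < ε/15.
Choosing δ = min(1, ε/15) ensures both conditions, hence |(4z^2 + 3z - 4) − 3| < ε.

δ = min(1, ε/15)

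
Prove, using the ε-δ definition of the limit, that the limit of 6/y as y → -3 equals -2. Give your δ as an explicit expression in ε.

δ = min(3/2, (3/4)ε)

Let ε > 0 be given. We seek δ > 0 such that 0 < |y + 3| < δ implies |6/y + 2| < ε.
|6/y + 2| = 6·|-3 − y|/(3·|y|) = 6|y + 3|/(3|y|).
Require δ ≤ 3/2 so that |y| > 3 − 3/2 = 3/2, hence 3|y| > 9/2.
Then |6/y + 2| < 6|y + 3|/(9/2), which is < ε when |y + 3| < (3/4)ε.
Take δ = min(3/2, (3/4)ε). Then 0 < |y + 3| < δ gives both |y + 3| < 3/2 and |y + 3| < (3/4)ε, so |6/y + 2| < ε.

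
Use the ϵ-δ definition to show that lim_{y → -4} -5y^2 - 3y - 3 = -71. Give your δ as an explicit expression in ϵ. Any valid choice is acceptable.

δ = min(1, ϵ/42)

Let ϵ > 0. We want δ > 0 such that 0 < |y + 4| < δ implies |(-5y^2 - 3y - 3) + 71| < ϵ.
(-5y^2 - 3y - 3) + 71 = -5y^2 - 3y + 68 = (y + 4)(-5y + 17).
So |(-5y^2 - 3y - 3) + 71| = |y + 4|·|-5y + 17|.
Assume first that |y + 4| < 1, so |y| < 5. Then |-5y + 17| ≤ 5·5 + 17 = 42.
Hence |(-5y^2 - 3y - 3) + 71| ≤ 42|y + 4| < ϵ provided |y + 4| < ϵ/42.
Take δ = min(1, ϵ/42). Then 0 < |y + 4| < δ gives both |y + 4| < 1 and |y + 4| < ϵ/42, so |(-5y^2 - 3y - 3) + 71| < ϵ.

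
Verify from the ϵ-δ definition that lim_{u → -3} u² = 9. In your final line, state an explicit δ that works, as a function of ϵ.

δ = min(1, ϵ/7)

Fix ϵ > 0. We seek δ > 0 with 0 < |u + 3| < δ ⇒ |u² − 9| < ϵ.
Factor: u² − 9 = (u + 3)(u - 3), so |u² − 9| = |u + 3|·|u - 3|.
Restrict δ ≤ 1. Then |u + 3| < 1 gives |u| < 4, so by the triangle inequality |u - 3| ≤ 4 + 3 = 7.
Hence |u² − 9| ≤ 7|u + 3|, which is < ϵ once |u + 3| < ϵ/7.
Take δ = min(1, ϵ/7). If 0 < |u + 3| < δ then both bounds hold and |u² − 9| ≤ 7|u + 3| < 7·(ϵ/7) = ϵ.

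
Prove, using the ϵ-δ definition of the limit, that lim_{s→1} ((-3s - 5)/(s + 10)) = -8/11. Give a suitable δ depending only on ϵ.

δ = min(11/2, (121/50)ϵ)

Suppose ϵ > 0. We want δ > 0 with 0 < |s − 1| < δ ⇒ |(-3s - 5)/(s + 10) + 8/11| < ϵ.
Combining over a common denominator, (-3s - 5)/(s + 10) + 8/11 = [(-3s - 5)·11 − (-8)·(s + 10)] / [11·(s + 10)] = -25(s − 1) / (11(s + 10)).
So |(-3s - 5)/(s + 10) + 8/11| = 25|s − 1| / (11·|s + 10|).
Require δ ≤ 11/2, so |s + 10| ≥ |11| − |s − 1| > 11 − 11/2 = 11/2.
Hence |(-3s - 5)/(s + 10) + 8/11| < 25|s − 1|/(11·(11/2)) = (50/121)|s − 1|, which is < ϵ once |s − 1| < (121/50)ϵ.
Take δ = min(11/2, (121/50)ϵ). Then 0 < |s − 1| < δ forces both bounds, so |(-3s - 5)/(s + 10) + 8/11| < ϵ.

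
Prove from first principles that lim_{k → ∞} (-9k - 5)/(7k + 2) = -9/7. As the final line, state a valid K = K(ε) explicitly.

Let ε > 0. For k ≥ 1, |(-9k - 5)/(7k + 2) + 9/7| = |-17|/(7(7k + 2)) = 17/(7(7k + 2)).
Since 7k + 2 ≥ 7k for k ≥ 1, this is ≤ 17/(7·7k) = (17/49)/k.
So |(-9k - 5)/(7k + 2) + 9/7| < ε whenever k > (17/49)/ε.
Take K = (17/49)/ε. If k > K then |(-9k - 5)/(7k + 2) + 9/7| ≤ (17/49)/k < ε.

K = (17/49)/ε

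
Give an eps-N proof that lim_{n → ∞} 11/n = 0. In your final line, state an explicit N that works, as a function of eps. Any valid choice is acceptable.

Fix eps > 0. For n ≥ 1, |11/n − 0| = 11/(n) ≤ 11/n.
We need 11/n < eps, i.e. n > 11/eps.
Take N = 11/eps. If n > N then |11/n| ≤ 11/n < eps.

N = 11/eps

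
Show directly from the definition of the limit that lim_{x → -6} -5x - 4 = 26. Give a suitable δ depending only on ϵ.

δ = ϵ/5

Suppose ϵ > 0. We need δ > 0 so that 0 < |x + 6| < δ implies |(-5x - 4) − 26| < ϵ.
Since (-5x - 4) − 26 = -5(x + 6), we have |(-5x - 4) − 26| = 5|x + 6|.
So 5|x + 6| < ϵ exactly when |x + 6| < ϵ/5.
Take δ = ϵ/5. If 0 < |x + 6| < δ then |(-5x - 4) − 26| = 5|x + 6| < 5·(ϵ/5) = ϵ.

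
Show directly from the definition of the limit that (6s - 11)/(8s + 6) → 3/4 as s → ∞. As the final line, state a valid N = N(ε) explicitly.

Suppose ε > 0. We seek N > 0 such that s > N implies |(6s - 11)/(8s + 6) − (3/4)| < ε.
(6s - 11)/(8s + 6) − (3/4) = (8(6s - 11) − 6(8s + 6)) / (8(8s + 6)) = -124/(8(8s + 6)).
For s > 0 we have 8s + 6 > 8s, so |(6s - 11)/(8s + 6) − (3/4)| = 124/(8(8s + 6)) < 124/(8·8s) = (31/16)/s.
Thus |(6s - 11)/(8s + 6) − (3/4)| < ε whenever s > (31/16)/ε.
Take N = (31/16)/ε. If s > N then |(6s - 11)/(8s + 6) − (3/4)| < (31/16)/s < ε.

N = (31/16)/ε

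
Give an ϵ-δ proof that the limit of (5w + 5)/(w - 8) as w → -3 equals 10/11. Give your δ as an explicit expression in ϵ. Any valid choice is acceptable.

δ = min(11/2, (121/90)ϵ)

Let ϵ > 0 be given. We want δ > 0 with 0 < |w + 3| < δ ⇒ |(5w + 5)/(w - 8) − (10/11)| < ϵ.
Combining over a common denominator, (5w + 5)/(w - 8) − (10/11) = [(5w + 5)·(-11) − (-10)·(w - 8)] / [(-11)·(w - 8)] = -45(w + 3) / ((-11)(w - 8)).
So |(5w + 5)/(w - 8) − (10/11)| = 45|w + 3| / (11·|w − 8|).
Require δ ≤ 11/2, so |w − 8| ≥ |-11| − |w + 3| > 11 − 11/2 = 11/2.
Hence |(5w + 5)/(w - 8) − (10/11)| < 45|w + 3|/(11·(11/2)) = (90/121)|w + 3|, which is < ϵ once |w + 3| < (121/90)ϵ.
Take δ = min(11/2, (121/90)ϵ). Then 0 < |w + 3| < δ forces both bounds, so |(5w + 5)/(w - 8) − (10/11)| < ϵ.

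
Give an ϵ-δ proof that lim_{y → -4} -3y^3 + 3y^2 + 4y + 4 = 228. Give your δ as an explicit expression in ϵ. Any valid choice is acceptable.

Suppose ϵ > 0. We want δ > 0 such that 0 < |y + 4| < δ implies |(-3y^3 + 3y^2 + 4y + 4) − 228| < ϵ.
(-3y^3 + 3y^2 + 4y + 4) − 228 = -3y^3 + 3y^2 + 4y - 224 = (y + 4)(-3y^2 + 15y - 56).
So |(-3y^3 + 3y^2 + 4y + 4) − 228| = |y + 4|·|-3y^2 + 15y - 56|.
Assume first that |y + 4| < 1, so |y| < 5. Then |-3y^2 + 15y - 56| ≤ 3·5^2 + 15·5 + 56 = 206.
Hence |(-3y^3 + 3y^2 + 4y + 4) − 228| ≤ 206|y + 4| < ϵ provided |y + 4| < ϵ/206.
Choosing δ = min(1, ϵ/206) ensures both conditions, hence |(-3y^3 + 3y^2 + 4y + 4) − 228| < ϵ.

δ = min(1, ϵ/206)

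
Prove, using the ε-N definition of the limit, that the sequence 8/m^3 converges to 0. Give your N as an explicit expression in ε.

N = (8/ε)^{1/3}

Let ε > 0. For m ≥ 1, |8/m^3 − 0| = 8/m^3.
8/m^3 < ε ⇔ m^3 > 8/ε ⇔ m > (8/ε)^{1/3}.
Take N = (8/ε)^{1/3}. Then m > N implies 8/m^3 < ε.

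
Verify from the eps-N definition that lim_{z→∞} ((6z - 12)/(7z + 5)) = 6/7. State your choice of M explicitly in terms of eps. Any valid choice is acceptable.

Fix eps > 0. We seek M > 0 such that z > M implies |(6z - 12)/(7z + 5) − (6/7)| < eps.
(6z - 12)/(7z + 5) − (6/7) = (7(6z - 12) − 6(7z + 5)) / (7(7z + 5)) = -114/(7(7z + 5)).
For z > 0 we have 7z + 5 > 7z, so |(6z - 12)/(7z + 5) − (6/7)| = 114/(7(7z + 5)) < 114/(7·7z) = (114/49)/z.
Thus |(6z - 12)/(7z + 5) − (6/7)| < eps whenever z > (114/49)/eps.
Take M = (114/49)/eps. If z > M then |(6z - 12)/(7z + 5) − (6/7)| < (114/49)/z < eps.

M = (114/49)/eps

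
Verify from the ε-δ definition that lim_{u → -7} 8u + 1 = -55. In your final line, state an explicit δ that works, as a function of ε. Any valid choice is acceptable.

δ = ε/8

Let ε > 0. We need δ > 0 so that 0 < |u + 7| < δ implies |(8u + 1) + 55| < ε.
Since (8u + 1) + 55 = 8(u + 7), we have |(8u + 1) + 55| = 8|u + 7|.
So 8|u + 7| < ε exactly when |u + 7| < ε/8.
Choosing δ = ε/8 gives |(8u + 1) + 55| = 8|u + 7| < ε whenever |u + 7| < δ.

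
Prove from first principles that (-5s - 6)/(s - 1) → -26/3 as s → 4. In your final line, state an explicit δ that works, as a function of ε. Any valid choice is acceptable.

δ = min(3/2, (9/22)ε)

Fix ε > 0. We want δ > 0 with 0 < |s − 4| < δ ⇒ |(-5s - 6)/(s - 1) + 26/3| < ε.
Combining over a common denominator, (-5s - 6)/(s - 1) + 26/3 = [(-5s - 6)·3 − (-26)·(s - 1)] / [3·(s - 1)] = 11(s − 4) / (3(s - 1)).
So |(-5s - 6)/(s - 1) + 26/3| = 11|s − 4| / (3·|s − 1|).
Restrict δ ≤ 3/2. Then |s − 4| < 3/2 gives |s − 1| = |(s − 4) + 3| ≥ 3 − 3/2 = 3/2.
Hence |(-5s - 6)/(s - 1) + 26/3| < 11|s − 4|/(3·(3/2)) = (22/9)|s − 4|, which is < ε once |s − 4| < (9/22)ε.
Take δ = min(3/2, (9/22)ε). Then 0 < |s − 4| < δ forces both bounds, so |(-5s - 6)/(s - 1) + 26/3| < ε.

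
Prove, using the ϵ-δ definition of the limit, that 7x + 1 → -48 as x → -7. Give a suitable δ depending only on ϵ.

Suppose ϵ > 0. We need δ > 0 so that 0 < |x + 7| < δ implies |(7x + 1) + 48| < ϵ.
|(7x + 1) + 48| = |7x + 49| = 7|x + 7|.
Thus it suffices that |x + 7| < ϵ/7.
Take δ = ϵ/7. If 0 < |x + 7| < δ then |(7x + 1) + 48| = 7|x + 7| < 7·(ϵ/7) = ϵ.

δ = ϵ/7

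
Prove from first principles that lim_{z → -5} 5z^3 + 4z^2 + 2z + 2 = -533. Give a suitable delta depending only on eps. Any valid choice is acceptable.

delta = min(1, eps/413)

Let eps > 0. We want delta > 0 such that 0 < |z + 5| < delta implies |(5z^3 + 4z^2 + 2z + 2) + 533| < eps.
(5z^3 + 4z^2 + 2z + 2) + 533 = 5z^3 + 4z^2 + 2z + 535 = (z + 5)(5z^2 - 21z + 107).
So |(5z^3 + 4z^2 + 2z + 2) + 533| = |z + 5|·|5z^2 - 21z + 107|.
Require delta ≤ 1. Then |z + 5| < 1 gives |z| < 6, and by the triangle inequality |5z^2 - 21z + 107| ≤ 5·6^2 + 21·6 + 107 = 413.
Hence |(5z^3 + 4z^2 + 2z + 2) + 533| ≤ 413|z + 5| < eps provided |z + 5| < eps/413.
Take delta = min(1, eps/413). Then 0 < |z + 5| < delta gives both |z + 5| < 1 and |z + 5| < eps/413, so |(5z^3 + 4z^2 + 2z + 2) + 533| < eps.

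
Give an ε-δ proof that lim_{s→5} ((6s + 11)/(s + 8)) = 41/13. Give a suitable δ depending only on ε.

Let ε > 0. We want δ > 0 with 0 < |s − 5| < δ ⇒ |(6s + 11)/(s + 8) − (41/13)| < ε.
Combining over a common denominator, (6s + 11)/(s + 8) − (41/13) = [(6s + 11)·13 − 41·(s + 8)] / [13·(s + 8)] = 37(s − 5) / (13(s + 8)).
So |(6s + 11)/(s + 8) − (41/13)| = 37|s − 5| / (13·|s + 8|).
Restrict δ ≤ 13/2. Then |s − 5| < 13/2 gives |s + 8| = |(s − 5) + 13| ≥ 13 − 13/2 = 13/2.
Hence |(6s + 11)/(s + 8) − (41/13)| < 37|s − 5|/(13·(13/2)) = (74/169)|s − 5|, which is < ε once |s − 5| < (169/74)ε.
Take δ = min(13/2, (169/74)ε). Then 0 < |s − 5| < δ forces both bounds, so |(6s + 11)/(s + 8) − (41/13)| < ε.

δ = min(13/2, (169/74)ε)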